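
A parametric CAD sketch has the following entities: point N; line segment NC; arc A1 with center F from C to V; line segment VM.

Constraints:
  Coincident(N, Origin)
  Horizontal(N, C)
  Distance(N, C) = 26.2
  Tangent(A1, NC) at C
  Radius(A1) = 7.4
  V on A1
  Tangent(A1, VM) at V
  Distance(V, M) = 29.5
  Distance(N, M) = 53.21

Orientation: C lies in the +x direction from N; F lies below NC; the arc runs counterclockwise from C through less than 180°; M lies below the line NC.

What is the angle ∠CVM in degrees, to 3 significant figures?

113°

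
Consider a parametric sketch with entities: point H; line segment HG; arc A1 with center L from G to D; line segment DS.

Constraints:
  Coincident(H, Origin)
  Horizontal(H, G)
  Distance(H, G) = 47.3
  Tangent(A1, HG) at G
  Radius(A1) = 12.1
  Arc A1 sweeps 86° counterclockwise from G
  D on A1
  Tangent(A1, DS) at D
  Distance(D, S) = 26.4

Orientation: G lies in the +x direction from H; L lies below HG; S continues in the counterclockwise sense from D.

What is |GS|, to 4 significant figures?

40.08

H is at the origin; HG is horizontal with |HG| = 47.3 and G on the +x side, so G = (47.30, 0.000). A1 meets HG tangentially, so LG is at right angles to HG, so L = G + (0, -12.1) = (47.30, -12.10). On A1, G sits at bearing 90° from L; an 86° counterclockwise sweep puts D at bearing 176°, so D = L + 12.1·(cos 176°, sin 176°) = (35.23, -11.26). Since A1 is tangent to DS there, LD ⟂ DS, so DS runs along (−sin 176°, cos 176°); with |DS| = 26.4, S = (33.39, -37.59). Then |GS| = |S − G| = 40.08.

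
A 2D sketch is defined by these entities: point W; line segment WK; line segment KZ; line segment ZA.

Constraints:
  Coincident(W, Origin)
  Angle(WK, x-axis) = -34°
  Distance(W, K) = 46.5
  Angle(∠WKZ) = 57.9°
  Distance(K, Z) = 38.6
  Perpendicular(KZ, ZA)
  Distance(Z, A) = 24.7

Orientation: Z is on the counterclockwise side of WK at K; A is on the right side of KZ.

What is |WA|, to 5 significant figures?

65.579

W is at the origin; WK runs at -34.0° with length 46.5, so K = 46.5·(cos -34.0°, sin -34.0°) = (38.550, -26.002). ∠WKZ = 57.9°, so KZ runs at -34.0° + (180° − 57.9°) = 88.100° from the x-axis; with |KZ| = 38.6, Z = K + 38.6·(cos 88.100°, sin 88.100°) = (39.830, 12.576). KZ is perpendicular to ZA; with |ZA| = 24.7 on the right of KZ, A = Z + 24.7·(0.99945, -0.033155) = (64.516, 11.757). Then |WA| = |A − W| = 65.579.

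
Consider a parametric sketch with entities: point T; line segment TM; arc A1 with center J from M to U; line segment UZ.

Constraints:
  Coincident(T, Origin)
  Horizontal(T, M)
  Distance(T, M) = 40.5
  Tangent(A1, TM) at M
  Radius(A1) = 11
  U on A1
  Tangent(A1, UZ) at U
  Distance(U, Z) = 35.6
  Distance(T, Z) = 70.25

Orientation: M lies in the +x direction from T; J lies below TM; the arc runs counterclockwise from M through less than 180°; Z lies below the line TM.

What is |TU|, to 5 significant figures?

36.244

T is at the origin; TM is horizontal with |TM| = 40.5 and M on the +x side, so M = (40.500, 0.0000). The tangent condition forces JM to be normal to TM, so J = M + (0, -11) = (40.500, -11.000). Since JU ⟂ UZ (tangency), |JZ| = √(11.0² + 35.6²) = 37.261 regardless of where U sits on A1. So Z lies on both circle(T, 70.25) and circle(J, 37.261); the below-TM intersection is Z = (53.010, -46.098). U is the foot of the tangent from Z: U = (31.691, -17.587).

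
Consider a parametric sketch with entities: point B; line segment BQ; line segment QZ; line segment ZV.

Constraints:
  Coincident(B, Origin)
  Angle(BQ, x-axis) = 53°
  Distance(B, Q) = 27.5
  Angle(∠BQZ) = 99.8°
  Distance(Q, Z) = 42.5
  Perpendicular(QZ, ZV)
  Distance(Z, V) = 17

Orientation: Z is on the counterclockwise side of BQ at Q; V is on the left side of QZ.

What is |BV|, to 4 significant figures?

48.25

B is at the origin; BQ runs at 53.0° with length 27.5, so Q = 27.5·(cos 53.0°, sin 53.0°) = (16.55, 21.96). ∠BQZ = 99.8°, so QZ runs at 53.0° + (180° − 99.8°) = 133.2° from the x-axis; with |QZ| = 42.5, Z = Q + 42.5·(cos 133.2°, sin 133.2°) = (-12.54, 52.94). QZ is perpendicular to ZV; with |ZV| = 17.0 on the left of QZ, V = Z + 17.0·(-0.7290, -0.6845) = (-24.94, 41.31). Then |BV| = |V − B| = 48.25.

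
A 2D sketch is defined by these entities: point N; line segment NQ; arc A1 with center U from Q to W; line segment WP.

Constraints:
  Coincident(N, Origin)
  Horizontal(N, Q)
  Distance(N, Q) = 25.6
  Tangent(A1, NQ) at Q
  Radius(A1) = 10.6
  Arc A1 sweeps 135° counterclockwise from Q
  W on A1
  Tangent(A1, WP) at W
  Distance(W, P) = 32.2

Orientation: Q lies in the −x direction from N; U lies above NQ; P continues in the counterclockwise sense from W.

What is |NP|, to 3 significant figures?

57.8

N is at the origin; NQ is horizontal with |NQ| = 25.6 and Q on the −x side, so Q = (-25.6, 0.00). Tangency of A1 to NQ means the radius UQ is perpendicular to NQ, so U = Q + (0, 10.6) = (-25.6, 10.6). On A1, Q sits at bearing -90° from U; a 135° counterclockwise sweep puts W at bearing 45°, so W = U + 10.6·(cos 45°, sin 45°) = (-18.1, 18.1). Since A1 is tangent to WP there, UW ⟂ WP, so WP runs along (−sin 45°, cos 45°); with |WP| = 32.2, P = (-40.9, 40.9). Then |NP| = |P − N| = 57.8.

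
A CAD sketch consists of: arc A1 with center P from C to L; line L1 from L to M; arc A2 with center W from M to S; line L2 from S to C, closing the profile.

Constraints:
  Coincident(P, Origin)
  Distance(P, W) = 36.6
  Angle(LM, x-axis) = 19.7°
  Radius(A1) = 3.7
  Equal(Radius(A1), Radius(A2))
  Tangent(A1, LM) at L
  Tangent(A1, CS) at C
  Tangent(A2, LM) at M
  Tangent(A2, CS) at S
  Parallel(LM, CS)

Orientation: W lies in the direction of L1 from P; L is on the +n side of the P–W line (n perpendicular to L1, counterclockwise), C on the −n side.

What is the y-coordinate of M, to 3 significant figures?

15.8

The slot axis is L1's direction at 19.7°, so u = (cos 19.7°, sin 19.7°) = (0.941, 0.337) and n = (−sin 19.7°, cos 19.7°) = (-0.337, 0.941). P is at the origin and W lies 36.6 along u from P, so W = 36.6·u = (34.5, 12.3). Tangency of A1 to both parallel lines with radius 3.7 puts L and C at P ± 3.7·n: L = (-1.25, 3.48), C = (1.25, -3.48). Equal radii place M and S the same way about W: M = W + 3.7·n = (33.2, 15.8), S = W − 3.7·n = (35.7, 8.85). So M.y = 15.8.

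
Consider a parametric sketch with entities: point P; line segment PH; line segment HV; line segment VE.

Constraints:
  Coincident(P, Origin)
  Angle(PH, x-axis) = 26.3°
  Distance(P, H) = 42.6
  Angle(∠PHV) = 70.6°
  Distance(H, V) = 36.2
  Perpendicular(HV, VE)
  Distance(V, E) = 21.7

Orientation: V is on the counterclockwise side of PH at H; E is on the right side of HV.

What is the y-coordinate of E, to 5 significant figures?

59.688

P is at the origin; PH runs at 26.3° with length 42.6, so H = 42.6·(cos 26.3°, sin 26.3°) = (38.190, 18.875). ∠PHV = 70.6°, so HV runs at 26.3° + (180° − 70.6°) = 135.70° from the x-axis; with |HV| = 36.2, V = H + 36.2·(cos 135.70°, sin 135.70°) = (12.282, 44.157). HV ⟂ VE; with |VE| = 21.7 on the right of HV, E = V + 21.7·(0.69842, 0.71569) = (27.438, 59.688). So E.y = 59.688.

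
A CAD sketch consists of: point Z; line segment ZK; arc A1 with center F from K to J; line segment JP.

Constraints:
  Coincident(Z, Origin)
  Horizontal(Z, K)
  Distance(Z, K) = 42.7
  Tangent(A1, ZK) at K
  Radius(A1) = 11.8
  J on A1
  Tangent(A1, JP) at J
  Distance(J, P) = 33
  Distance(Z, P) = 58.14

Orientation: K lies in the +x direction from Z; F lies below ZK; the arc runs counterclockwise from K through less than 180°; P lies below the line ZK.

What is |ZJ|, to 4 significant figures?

33.77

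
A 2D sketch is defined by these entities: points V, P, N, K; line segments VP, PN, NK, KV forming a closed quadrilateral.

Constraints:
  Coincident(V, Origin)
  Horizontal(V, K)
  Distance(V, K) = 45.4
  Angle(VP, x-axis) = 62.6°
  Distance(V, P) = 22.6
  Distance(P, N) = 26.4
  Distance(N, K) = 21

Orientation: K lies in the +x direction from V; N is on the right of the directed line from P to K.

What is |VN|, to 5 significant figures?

24.622

Checks: |PN| = 26.40 ✓; |NK| = 21.00 ✓.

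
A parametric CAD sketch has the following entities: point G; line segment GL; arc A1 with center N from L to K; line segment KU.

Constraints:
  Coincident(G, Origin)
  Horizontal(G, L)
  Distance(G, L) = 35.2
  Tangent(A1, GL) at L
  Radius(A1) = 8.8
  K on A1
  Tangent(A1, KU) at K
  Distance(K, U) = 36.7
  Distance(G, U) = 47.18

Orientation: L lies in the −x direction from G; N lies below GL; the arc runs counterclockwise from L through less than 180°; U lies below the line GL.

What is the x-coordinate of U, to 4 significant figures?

-19.33

G is at the origin; G and L share the same y with |GL| = 35.2 and L on the −x side, so L = (-35.20, 0.000). Since A1 is tangent to GL there, NL ⟂ GL, so N = L + (0, -8.8) = (-35.20, -8.800). Since NK ⟂ KU (tangency), |NU| = √(8.8² + 36.7²) = 37.74 regardless of where K sits on A1. So U lies on both circle(G, 47.18) and circle(N, 37.74); the below-GL intersection is U = (-19.33, -43.04). K is the foot of the tangent from U: K = (-42.10, -14.26).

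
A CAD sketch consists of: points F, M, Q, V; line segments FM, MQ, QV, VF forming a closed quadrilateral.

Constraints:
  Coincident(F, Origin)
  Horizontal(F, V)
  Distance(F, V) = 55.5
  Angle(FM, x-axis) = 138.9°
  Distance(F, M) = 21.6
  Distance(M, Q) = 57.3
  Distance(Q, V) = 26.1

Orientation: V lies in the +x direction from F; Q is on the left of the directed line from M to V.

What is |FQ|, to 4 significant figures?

45.87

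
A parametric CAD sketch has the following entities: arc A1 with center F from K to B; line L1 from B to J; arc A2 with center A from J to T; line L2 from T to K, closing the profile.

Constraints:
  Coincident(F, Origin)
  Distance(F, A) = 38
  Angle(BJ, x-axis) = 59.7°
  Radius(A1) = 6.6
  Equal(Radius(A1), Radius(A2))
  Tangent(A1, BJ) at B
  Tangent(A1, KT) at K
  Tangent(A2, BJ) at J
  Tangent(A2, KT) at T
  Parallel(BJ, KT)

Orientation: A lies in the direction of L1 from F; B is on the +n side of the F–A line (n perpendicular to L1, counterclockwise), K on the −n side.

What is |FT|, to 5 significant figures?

38.569

The slot axis is L1's direction at 59.7°, so u = (cos 59.7°, sin 59.7°) = (0.50453, 0.86340) and n = (−sin 59.7°, cos 59.7°) = (-0.86340, 0.50453). F is at the origin and A lies 38.0 along u from F, so A = 38.0·u = (19.172, 32.809). Tangency of A1 to both parallel lines with radius 6.6 puts B and K at F ± 6.6·n: B = (-5.6984, 3.3299), K = (5.6984, -3.3299). Equal radii place J and T the same way about A: J = A + 6.6·n = (13.474, 36.139), T = A − 6.6·n = (24.870, 29.479). Then |FT| = |T − F| = 38.569.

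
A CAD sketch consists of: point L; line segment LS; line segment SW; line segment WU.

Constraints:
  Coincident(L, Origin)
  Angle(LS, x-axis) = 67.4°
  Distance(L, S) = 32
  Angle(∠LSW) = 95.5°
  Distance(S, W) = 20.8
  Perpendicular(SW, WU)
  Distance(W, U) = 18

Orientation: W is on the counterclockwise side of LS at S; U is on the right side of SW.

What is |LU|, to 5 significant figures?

55.271

L is at the origin; LS runs at 67.4° with length 32.0, so S = 32.0·(cos 67.4°, sin 67.4°) = (12.297, 29.543). ∠LSW = 95.5°, so SW runs at 67.4° + (180° − 95.5°) = 151.90° from the x-axis; with |SW| = 20.8, W = S + 20.8·(cos 151.90°, sin 151.90°) = (-6.0508, 39.340). SW is perpendicular to WU; with |WU| = 18.0 on the right of SW, U = W + 18.0·(0.47101, 0.88213) = (2.4274, 55.218). Then |LU| = |U − L| = 55.271.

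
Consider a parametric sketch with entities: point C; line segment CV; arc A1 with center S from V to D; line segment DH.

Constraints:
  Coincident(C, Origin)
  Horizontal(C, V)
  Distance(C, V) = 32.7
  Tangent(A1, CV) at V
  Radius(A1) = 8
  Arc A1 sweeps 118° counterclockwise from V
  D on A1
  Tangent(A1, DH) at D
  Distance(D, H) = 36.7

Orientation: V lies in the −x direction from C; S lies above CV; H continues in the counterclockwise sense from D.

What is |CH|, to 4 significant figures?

61.54

C is at the origin; CV is horizontal with |CV| = 32.7 and V on the −x side, so V = (-32.70, 0.000). Tangency of A1 to CV means the radius SV is perpendicular to CV, so S = V + (0, 8) = (-32.70, 8.000). On A1, V sits at bearing -90° from S; a 118° counterclockwise sweep puts D at bearing 28°, so D = S + 8.0·(cos 28°, sin 28°) = (-25.64, 11.76). A1 meets DH tangentially, so SD is at right angles to DH, so DH runs along (−sin 28°, cos 28°); with |DH| = 36.7, H = (-42.87, 44.16). Then |CH| = |H − C| = 61.54.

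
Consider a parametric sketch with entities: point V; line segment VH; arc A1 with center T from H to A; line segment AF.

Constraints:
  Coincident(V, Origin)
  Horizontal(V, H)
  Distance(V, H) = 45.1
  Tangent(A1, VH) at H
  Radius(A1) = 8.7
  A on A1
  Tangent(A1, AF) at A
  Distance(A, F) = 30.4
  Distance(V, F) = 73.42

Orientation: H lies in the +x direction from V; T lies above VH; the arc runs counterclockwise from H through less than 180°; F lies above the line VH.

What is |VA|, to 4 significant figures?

53.23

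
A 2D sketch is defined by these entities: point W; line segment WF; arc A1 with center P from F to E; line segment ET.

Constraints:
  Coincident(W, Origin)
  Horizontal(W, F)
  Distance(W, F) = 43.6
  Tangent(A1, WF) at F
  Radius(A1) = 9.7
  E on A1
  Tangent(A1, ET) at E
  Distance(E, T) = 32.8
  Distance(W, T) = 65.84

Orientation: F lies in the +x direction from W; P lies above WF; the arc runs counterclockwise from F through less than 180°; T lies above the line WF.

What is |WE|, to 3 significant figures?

54.3

W is at the origin; W and F share the same y with |WF| = 43.6 and F on the +x side, so F = (43.6, 0.00). A1 meets WF tangentially, so PF is at right angles to WF, so P = F + (0, 9.7) = (43.6, 9.70). Since PE ⟂ ET (tangency), |PT| = √(9.7² + 32.8²) = 34.2 regardless of where E sits on A1. So T lies on both circle(W, 65.84) and circle(P, 34.2); the above-WF intersection is T = (49.5, 43.4). E is the foot of the tangent from T: E = (53.2, 10.8).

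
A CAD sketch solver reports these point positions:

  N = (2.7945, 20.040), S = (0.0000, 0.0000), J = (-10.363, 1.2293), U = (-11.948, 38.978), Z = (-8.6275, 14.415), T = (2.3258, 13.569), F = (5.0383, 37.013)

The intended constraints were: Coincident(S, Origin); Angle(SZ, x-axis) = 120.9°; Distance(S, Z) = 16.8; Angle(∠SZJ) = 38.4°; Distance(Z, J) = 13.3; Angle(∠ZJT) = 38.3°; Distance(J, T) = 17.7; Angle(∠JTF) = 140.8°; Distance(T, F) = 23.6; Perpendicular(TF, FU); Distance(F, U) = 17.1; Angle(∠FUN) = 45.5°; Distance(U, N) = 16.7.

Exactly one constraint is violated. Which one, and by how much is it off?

Distance(U, N) = 16.7 — off by 7.30.

S = (0.00, 0.00) ✓; SZ at 120.9° ✓; |SZ| = 16.80 ✓; ∠SZJ = 38.40° ✓; |ZJ| = 13.30 ✓; ∠ZJT = 38.30° ✓; |JT| = 17.70 ✓; ∠JTF = 140.8° ✓; |TF| = 23.60 ✓; ∠(TF, FU) = 90.00° ✓; |FU| = 17.10 ✓; ∠FUN = 45.50° ✓; |UN| = 24.00 ✗.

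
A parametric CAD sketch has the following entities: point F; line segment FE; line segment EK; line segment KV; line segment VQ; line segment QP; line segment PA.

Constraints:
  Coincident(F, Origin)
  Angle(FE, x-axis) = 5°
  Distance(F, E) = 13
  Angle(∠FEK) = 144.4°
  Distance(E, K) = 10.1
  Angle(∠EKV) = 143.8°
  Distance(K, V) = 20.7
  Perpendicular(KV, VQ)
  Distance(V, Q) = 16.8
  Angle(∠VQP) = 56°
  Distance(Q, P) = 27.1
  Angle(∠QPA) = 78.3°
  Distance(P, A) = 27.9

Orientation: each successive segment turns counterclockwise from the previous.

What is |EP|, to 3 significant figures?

7.71

F is at the origin; FE runs at 5.0° with length 13.0, so E = (13.0, 1.13). ∠FEK = 144.4° gives EK at 40.6° from the x-axis; with |EK| = 10.1, K = (20.6, 7.71). ∠EKV = 143.8° gives KV at 76.8° from the x-axis; with |KV| = 20.7, V = (25.3, 27.9). The perpendicularity gives VQ at right angles to KV, so VQ runs at 167°; with |VQ| = 16.8, Q = (8.99, 31.7). ∠VQP = 56.0° gives QP at -69.2° from the x-axis; with |QP| = 27.1, P = (18.6, 6.36). Then |EP| = |P − E| = 7.71.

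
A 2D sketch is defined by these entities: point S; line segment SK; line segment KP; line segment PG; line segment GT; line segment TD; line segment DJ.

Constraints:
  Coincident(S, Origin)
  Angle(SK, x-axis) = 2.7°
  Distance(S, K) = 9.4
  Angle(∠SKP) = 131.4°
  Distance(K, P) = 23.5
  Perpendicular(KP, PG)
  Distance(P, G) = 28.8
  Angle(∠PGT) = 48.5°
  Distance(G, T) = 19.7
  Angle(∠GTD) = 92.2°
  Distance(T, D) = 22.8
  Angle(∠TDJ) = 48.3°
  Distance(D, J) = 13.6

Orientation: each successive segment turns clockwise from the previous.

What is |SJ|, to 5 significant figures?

31.848

S is at the origin; SK runs at 2.7° with length 9.4, so K = (9.3896, 0.44280). ∠SKP = 131.4° gives KP at -45.900° from the x-axis; with |KP| = 23.5, P = (25.744, -16.433). KP ⟂ PG, so PG runs at -135.90°; with |PG| = 28.8, G = (5.0615, -36.475). ∠PGT = 48.5° gives GT at 92.600° from the x-axis; with |GT| = 19.7, T = (4.1678, -16.796). ∠GTD = 92.2° gives TD at 4.8000° from the x-axis; with |TD| = 22.8, D = (26.888, -14.888). ∠TDJ = 48.3° gives DJ at -126.90° from the x-axis; with |DJ| = 13.6, J = (18.722, -25.764). Then |SJ| = |J − S| = 31.848.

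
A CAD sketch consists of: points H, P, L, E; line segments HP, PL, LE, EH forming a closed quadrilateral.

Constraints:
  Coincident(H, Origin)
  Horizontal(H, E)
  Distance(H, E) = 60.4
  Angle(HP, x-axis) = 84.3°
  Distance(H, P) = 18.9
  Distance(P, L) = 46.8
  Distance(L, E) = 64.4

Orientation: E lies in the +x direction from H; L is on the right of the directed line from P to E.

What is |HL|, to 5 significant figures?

28.093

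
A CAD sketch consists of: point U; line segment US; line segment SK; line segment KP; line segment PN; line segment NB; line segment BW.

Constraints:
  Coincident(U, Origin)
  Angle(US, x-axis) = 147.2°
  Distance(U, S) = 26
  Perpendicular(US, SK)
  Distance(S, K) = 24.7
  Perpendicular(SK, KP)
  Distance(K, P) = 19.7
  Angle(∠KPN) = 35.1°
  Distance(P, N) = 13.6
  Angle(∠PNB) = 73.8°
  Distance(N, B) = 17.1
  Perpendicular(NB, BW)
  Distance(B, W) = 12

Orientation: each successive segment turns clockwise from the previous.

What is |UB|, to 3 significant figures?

40.3

∠KPN = 35.1° gives PN at -178° from the x-axis; with |PN| = 13.6, N = (-5.50, 23.6). ∠PNB = 73.8° gives NB at 76.1° from the x-axis; with |NB| = 17.1, B = (-1.40, 40.2). Then |UB| = |B − U| = 40.3.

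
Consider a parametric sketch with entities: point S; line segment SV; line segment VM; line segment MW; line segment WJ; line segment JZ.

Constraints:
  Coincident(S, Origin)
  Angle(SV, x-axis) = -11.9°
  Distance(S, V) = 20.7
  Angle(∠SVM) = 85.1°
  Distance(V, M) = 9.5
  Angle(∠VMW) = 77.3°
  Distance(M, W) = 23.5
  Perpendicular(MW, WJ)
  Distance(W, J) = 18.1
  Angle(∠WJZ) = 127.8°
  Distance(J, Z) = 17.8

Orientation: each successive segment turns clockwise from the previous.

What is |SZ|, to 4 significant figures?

28.80

S is at the origin; SV runs at -11.9° with length 20.7, so V = (20.26, -4.268). ∠SVM = 85.1° gives VM at -106.8° from the x-axis; with |VM| = 9.5, M = (17.51, -13.36). ∠VMW = 77.3° gives MW at 150.5° from the x-axis; with |MW| = 23.5, W = (-2.944, -1.791). MW is perpendicular to WJ, so WJ runs at 60.50°; with |WJ| = 18.1, J = (5.969, 13.96). ∠WJZ = 127.8° gives JZ at 8.300° from the x-axis; with |JZ| = 17.8, Z = (23.58, 16.53). Then |SZ| = |Z − S| = 28.80.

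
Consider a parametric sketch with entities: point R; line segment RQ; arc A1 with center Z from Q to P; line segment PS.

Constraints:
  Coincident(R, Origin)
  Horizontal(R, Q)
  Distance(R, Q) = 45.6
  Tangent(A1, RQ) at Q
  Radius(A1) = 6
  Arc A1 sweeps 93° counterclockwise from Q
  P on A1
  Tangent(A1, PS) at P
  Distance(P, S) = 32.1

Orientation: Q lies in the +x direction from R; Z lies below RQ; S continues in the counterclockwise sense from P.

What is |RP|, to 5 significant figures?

40.108

R is at the origin; RQ is horizontal with |RQ| = 45.6 and Q on the +x side, so Q = (45.600, 0.0000). Since A1 is tangent to RQ there, ZQ ⟂ RQ, so Z = Q + (0, -6) = (45.600, -6.0000). On A1, Q sits at bearing 90° from Z; a 93° counterclockwise sweep puts P at bearing 183°, so P = Z + 6.0·(cos 183°, sin 183°) = (39.608, -6.3140). Then |RP| = |P − R| = 40.108.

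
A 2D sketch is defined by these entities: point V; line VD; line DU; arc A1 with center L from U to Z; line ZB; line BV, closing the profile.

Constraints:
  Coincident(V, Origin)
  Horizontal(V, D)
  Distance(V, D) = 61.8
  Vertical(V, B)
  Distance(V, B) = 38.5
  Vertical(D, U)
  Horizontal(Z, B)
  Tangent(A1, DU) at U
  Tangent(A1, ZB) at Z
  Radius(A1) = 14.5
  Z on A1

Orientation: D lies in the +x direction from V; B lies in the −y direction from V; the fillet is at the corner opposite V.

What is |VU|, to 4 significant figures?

66.30

V is at the origin; V and D share the same y with |VD| = 61.8 and D on the +x side, so D = (61.80, 0.000). V and B share the same x with |VB| = 38.5 and B on the −y side, so B = (0.000, -38.50). The virtual corner opposite V is at (61.80, -38.50). Since A1 is tangent to DU there, LU ⟂ DU and since A1 is tangent to ZB there, LZ ⟂ ZB, with radius 14.5, so the center L sits 14.5 in from both sides at L = (47.30, -24.00). That places the tangent points at U = (61.80, -24.00) on DU and Z = (47.30, -38.50) on ZB. Then |VU| = |U − V| = 66.30.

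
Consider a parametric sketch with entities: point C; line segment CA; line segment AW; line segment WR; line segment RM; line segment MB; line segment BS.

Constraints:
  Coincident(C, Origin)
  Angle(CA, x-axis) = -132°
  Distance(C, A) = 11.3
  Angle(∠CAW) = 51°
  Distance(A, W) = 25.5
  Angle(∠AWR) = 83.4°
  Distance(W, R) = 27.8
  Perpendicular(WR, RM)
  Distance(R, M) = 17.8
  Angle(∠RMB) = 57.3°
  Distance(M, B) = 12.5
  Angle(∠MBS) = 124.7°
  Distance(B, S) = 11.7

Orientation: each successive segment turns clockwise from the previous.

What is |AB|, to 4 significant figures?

20.25

C is at the origin; CA runs at -132.0° with length 11.3, so A = (-7.561, -8.398). ∠CAW = 51.0° gives AW at 99.00° from the x-axis; with |AW| = 25.5, W = (-11.55, 16.79). ∠AWR = 83.4° gives WR at 2.400° from the x-axis; with |WR| = 27.8, R = (16.23, 17.95). WR is perpendicular to RM, so RM runs at -87.60°; with |RM| = 17.8, M = (16.97, 0.1683). ∠RMB = 57.3° gives MB at 149.7° from the x-axis; with |MB| = 12.5, B = (6.178, 6.475). Then |AB| = |B − A| = 20.25.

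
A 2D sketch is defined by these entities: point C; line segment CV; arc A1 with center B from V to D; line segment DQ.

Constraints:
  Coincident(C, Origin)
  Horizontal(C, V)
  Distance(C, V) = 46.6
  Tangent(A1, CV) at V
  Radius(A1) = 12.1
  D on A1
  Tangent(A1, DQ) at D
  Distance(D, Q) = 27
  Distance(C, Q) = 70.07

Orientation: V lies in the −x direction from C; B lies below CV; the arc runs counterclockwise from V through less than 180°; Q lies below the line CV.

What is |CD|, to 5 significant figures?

60.000

C is at the origin; CV is horizontal with |CV| = 46.6 and V on the −x side, so V = (-46.600, 0.0000). Tangency of A1 to CV means the radius BV is perpendicular to CV, so B = V + (0, -12.1) = (-46.600, -12.100). Since BD ⟂ DQ (tangency), |BQ| = √(12.1² + 27.0²) = 29.587 regardless of where D sits on A1. So Q lies on both circle(C, 70.07) and circle(B, 29.587); the below-CV intersection is Q = (-57.918, -39.437). D is the foot of the tangent from Q: D = (-58.695, -12.448).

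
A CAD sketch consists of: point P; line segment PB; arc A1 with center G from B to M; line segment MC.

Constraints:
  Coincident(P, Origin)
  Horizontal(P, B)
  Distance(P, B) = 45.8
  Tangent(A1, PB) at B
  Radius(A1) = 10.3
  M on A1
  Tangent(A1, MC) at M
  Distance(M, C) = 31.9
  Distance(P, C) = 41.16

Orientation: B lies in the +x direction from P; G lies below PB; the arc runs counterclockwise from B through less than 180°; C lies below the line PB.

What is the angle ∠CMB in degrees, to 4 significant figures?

148.0°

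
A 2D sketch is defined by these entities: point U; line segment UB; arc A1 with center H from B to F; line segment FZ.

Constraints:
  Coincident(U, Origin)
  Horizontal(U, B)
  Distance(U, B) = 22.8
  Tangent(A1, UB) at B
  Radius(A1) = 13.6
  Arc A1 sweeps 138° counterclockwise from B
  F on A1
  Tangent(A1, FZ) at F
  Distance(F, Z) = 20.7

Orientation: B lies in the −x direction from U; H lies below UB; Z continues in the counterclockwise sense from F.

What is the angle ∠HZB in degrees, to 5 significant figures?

5.1980°

U is at the origin; UB is horizontal with |UB| = 22.8 and B on the −x side, so B = (-22.800, 0.0000). Tangency of A1 to UB means the radius HB is perpendicular to UB, so H = B + (0, -13.6) = (-22.800, -13.600). On A1, B sits at bearing 90° from H; a 138° counterclockwise sweep puts F at bearing 228°, so F = H + 13.6·(cos 228°, sin 228°) = (-31.900, -23.707). Tangency of A1 to FZ means the radius HF is perpendicular to FZ, so FZ runs along (−sin 228°, cos 228°); with |FZ| = 20.7, Z = (-16.517, -37.558). Then cos ∠HZB = ZH·ZB / (|ZH||ZB|), giving 5.1980°.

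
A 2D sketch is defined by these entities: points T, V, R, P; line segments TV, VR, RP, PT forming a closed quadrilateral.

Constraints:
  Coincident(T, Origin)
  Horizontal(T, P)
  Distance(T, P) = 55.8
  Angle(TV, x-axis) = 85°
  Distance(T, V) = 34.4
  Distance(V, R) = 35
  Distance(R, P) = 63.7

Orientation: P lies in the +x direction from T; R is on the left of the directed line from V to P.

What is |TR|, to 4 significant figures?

64.61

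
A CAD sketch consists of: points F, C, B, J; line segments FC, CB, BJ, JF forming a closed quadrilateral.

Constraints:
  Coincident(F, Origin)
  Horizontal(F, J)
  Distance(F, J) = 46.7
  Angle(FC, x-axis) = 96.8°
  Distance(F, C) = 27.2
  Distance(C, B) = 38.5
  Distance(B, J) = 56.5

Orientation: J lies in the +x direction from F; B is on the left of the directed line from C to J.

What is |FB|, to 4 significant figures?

58.39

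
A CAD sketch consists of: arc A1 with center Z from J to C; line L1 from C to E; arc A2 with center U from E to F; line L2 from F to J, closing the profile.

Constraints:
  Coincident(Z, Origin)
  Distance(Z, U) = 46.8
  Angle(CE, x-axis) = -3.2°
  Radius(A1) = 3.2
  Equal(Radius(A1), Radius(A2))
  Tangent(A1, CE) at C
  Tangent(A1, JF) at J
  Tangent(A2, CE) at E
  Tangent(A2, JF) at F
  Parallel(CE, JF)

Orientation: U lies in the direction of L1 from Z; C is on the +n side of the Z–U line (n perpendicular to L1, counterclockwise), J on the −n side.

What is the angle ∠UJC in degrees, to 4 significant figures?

86.09°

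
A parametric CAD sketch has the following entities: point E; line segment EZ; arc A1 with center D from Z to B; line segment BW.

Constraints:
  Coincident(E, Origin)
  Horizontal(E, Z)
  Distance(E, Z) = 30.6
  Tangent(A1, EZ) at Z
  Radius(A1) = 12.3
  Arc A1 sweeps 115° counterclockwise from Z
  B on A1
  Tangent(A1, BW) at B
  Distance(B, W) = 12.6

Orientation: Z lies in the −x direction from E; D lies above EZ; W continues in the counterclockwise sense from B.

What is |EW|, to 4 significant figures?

38.08

E is at the origin; E and Z share the same y with |EZ| = 30.6 and Z on the −x side, so Z = (-30.60, 0.000). Since A1 is tangent to EZ there, DZ ⟂ EZ, so D = Z + (0, 12.3) = (-30.60, 12.30). On A1, Z sits at bearing -90° from D; a 115° counterclockwise sweep puts B at bearing 25°, so B = D + 12.3·(cos 25°, sin 25°) = (-19.45, 17.50). Tangency of A1 to BW means the radius DB is perpendicular to BW, so BW runs along (−sin 25°, cos 25°); with |BW| = 12.6, W = (-24.78, 28.92). Then |EW| = |W − E| = 38.08.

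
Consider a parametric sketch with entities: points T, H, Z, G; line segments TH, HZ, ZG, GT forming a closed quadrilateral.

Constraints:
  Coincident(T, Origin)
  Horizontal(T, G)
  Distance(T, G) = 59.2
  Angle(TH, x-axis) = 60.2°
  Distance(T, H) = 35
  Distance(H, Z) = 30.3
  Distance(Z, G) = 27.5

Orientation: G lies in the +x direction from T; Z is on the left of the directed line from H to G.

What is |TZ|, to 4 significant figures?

53.25

Checks: |HZ| = 30.30 ✓; |ZG| = 27.50 ✓.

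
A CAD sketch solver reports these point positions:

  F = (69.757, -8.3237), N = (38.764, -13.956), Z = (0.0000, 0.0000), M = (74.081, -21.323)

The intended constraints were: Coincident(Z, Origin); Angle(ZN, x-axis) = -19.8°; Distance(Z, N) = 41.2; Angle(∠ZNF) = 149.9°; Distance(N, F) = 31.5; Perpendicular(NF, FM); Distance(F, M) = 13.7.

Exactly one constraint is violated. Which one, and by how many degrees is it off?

Perpendicular(NF, FM) — off by 8.10°.

Z = (0.00, 0.00) ✓; ZN at -19.80° ✓; |ZN| = 41.20 ✓; ∠ZNF = 149.9° ✓; |NF| = 31.50 ✓; ∠(NF, FM) = 81.90° ✗; |FM| = 13.70 ✓.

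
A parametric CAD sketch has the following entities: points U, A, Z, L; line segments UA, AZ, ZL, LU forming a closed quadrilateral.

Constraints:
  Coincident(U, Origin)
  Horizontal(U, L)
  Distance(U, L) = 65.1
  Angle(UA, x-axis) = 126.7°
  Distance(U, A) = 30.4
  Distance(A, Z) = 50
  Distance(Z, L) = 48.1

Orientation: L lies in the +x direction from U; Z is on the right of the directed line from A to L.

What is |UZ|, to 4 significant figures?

20.69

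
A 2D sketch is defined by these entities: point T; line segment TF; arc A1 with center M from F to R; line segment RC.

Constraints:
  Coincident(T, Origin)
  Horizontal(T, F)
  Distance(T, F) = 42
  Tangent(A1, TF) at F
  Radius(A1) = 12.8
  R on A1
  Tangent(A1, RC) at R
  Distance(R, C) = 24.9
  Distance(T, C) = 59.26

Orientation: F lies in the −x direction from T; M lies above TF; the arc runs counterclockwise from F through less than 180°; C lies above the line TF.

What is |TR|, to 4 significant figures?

36.24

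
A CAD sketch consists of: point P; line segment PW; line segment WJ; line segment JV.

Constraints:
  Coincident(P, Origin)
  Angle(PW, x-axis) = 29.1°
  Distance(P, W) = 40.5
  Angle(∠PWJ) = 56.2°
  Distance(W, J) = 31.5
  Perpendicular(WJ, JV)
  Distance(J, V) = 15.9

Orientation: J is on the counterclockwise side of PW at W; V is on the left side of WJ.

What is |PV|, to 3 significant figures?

19.9

P is at the origin; PW runs at 29.1° with length 40.5, so W = 40.5·(cos 29.1°, sin 29.1°) = (35.4, 19.7). ∠PWJ = 56.2°, so WJ runs at 29.1° + (180° − 56.2°) = 153° from the x-axis; with |WJ| = 31.5, J = W + 31.5·(cos 153°, sin 153°) = (7.35, 34.0). The perpendicularity gives JV at right angles to WJ; with |JV| = 15.9 on the left of WJ, V = J + 15.9·(-0.456, -0.890) = (0.103, 19.9). Then |PV| = |V − P| = 19.9.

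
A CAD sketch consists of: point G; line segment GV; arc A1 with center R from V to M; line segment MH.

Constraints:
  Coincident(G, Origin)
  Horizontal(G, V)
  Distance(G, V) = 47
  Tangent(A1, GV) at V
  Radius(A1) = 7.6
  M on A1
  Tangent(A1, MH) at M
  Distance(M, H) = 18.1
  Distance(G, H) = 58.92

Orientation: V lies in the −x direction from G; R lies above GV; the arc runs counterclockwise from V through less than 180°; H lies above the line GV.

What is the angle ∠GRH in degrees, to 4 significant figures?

116.0°

G is at the origin; GV is horizontal with |GV| = 47.0 and V on the −x side, so V = (-47.00, 0.000). Since A1 is tangent to GV there, RV ⟂ GV, so R = V + (0, 7.6) = (-47.00, 7.600). Since RM ⟂ MH (tangency), |RH| = √(7.6² + 18.1²) = 19.63 regardless of where M sits on A1. So H lies on both circle(G, 58.92) and circle(R, 19.63); the above-GV intersection is H = (-52.68, 26.39). M is the foot of the tangent from H: M = (-41.14, 12.44).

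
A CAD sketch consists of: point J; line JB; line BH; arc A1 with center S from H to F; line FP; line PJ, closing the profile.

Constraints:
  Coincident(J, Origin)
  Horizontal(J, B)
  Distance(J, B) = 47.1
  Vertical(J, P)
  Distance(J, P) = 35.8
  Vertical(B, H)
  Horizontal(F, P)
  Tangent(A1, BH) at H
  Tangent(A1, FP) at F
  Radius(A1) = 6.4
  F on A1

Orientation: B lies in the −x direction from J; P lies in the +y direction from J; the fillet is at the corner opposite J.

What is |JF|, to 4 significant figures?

54.20

J is at the origin; J and B share the same y with |JB| = 47.1 and B on the −x side, so B = (-47.10, 0.000). J and P share the same x with |JP| = 35.8 and P on the +y side, so P = (0.000, 35.80). The virtual corner opposite J is at (-47.10, 35.80). Tangency of A1 to BH means the radius SH is perpendicular to BH and since A1 is tangent to FP there, SF ⟂ FP, with radius 6.4, so the center S sits 6.4 in from both sides at S = (-40.70, 29.40). That places the tangent points at H = (-47.10, 29.40) on BH and F = (-40.70, 35.80) on FP. Then |JF| = |F − J| = 54.20.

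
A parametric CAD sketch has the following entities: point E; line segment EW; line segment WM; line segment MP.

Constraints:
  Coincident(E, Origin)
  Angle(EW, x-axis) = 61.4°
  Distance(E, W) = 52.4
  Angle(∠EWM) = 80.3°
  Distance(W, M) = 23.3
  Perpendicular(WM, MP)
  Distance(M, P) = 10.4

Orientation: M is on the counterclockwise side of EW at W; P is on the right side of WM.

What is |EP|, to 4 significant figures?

63.72

E is at the origin; EW runs at 61.4° with length 52.4, so W = 52.4·(cos 61.4°, sin 61.4°) = (25.08, 46.01). ∠EWM = 80.3°, so WM runs at 61.4° + (180° − 80.3°) = 161.1° from the x-axis; with |WM| = 23.3, M = W + 23.3·(cos 161.1°, sin 161.1°) = (3.040, 53.55). WM ⟂ MP; with |MP| = 10.4 on the right of WM, P = M + 10.4·(0.3239, 0.9461) = (6.408, 63.39). Then |EP| = |P − E| = 63.72.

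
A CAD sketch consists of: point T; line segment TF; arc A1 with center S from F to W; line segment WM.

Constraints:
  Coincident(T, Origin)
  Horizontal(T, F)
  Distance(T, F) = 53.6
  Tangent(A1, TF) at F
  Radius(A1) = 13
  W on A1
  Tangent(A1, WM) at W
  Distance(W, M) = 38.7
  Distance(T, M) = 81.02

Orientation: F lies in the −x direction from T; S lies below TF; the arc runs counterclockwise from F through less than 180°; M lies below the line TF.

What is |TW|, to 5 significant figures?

68.101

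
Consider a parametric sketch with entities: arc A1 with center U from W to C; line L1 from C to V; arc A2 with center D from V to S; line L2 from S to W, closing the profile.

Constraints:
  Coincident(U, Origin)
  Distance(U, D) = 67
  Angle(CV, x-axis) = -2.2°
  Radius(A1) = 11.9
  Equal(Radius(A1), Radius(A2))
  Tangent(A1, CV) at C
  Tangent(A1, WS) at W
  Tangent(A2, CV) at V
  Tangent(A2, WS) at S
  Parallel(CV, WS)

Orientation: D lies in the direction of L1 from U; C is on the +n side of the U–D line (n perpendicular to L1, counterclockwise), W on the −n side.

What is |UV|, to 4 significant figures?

68.05

Tangency of A1 to both parallel lines with radius 11.9 puts C and W at U ± 11.9·n: C = (0.4568, 11.89), W = (-0.4568, -11.89). Equal radii place V and S the same way about D: V = D + 11.9·n = (67.41, 9.319), S = D − 11.9·n = (66.49, -14.46). Then |UV| = |V − U| = 68.05.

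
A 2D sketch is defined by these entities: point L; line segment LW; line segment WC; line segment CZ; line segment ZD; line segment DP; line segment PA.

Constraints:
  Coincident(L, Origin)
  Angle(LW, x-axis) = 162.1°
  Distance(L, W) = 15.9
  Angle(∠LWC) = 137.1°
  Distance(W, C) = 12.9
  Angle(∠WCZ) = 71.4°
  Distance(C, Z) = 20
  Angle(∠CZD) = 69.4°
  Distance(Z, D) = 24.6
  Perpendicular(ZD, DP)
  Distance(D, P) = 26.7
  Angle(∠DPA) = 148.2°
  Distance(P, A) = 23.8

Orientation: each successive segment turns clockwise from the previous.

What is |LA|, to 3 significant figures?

52.6

L is at the origin; LW runs at 162.1° with length 15.9, so W = (-15.1, 4.89). ∠LWC = 137.1° gives WC at 119° from the x-axis; with |WC| = 12.9, C = (-21.4, 16.1). ∠WCZ = 71.4° gives CZ at 10.6° from the x-axis; with |CZ| = 20.0, Z = (-1.77, 19.8). ∠CZD = 69.4° gives ZD at -100° from the x-axis; with |ZD| = 24.6, D = (-6.04, -4.40). The perpendicularity gives DP at right angles to ZD, so DP runs at 170°; with |DP| = 26.7, P = (-32.3, 0.237). ∠DPA = 148.2° gives PA at 138° from the x-axis; with |PA| = 23.8, A = (-50.1, 16.1). Then |LA| = |A − L| = 52.6.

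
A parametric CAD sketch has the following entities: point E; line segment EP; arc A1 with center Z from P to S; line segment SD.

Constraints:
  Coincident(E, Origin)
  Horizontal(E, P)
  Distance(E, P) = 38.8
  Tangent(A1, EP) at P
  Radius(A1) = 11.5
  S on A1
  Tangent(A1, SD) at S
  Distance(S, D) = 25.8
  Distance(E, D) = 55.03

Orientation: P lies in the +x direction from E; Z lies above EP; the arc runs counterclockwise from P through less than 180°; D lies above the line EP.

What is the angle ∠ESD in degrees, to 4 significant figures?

82.99°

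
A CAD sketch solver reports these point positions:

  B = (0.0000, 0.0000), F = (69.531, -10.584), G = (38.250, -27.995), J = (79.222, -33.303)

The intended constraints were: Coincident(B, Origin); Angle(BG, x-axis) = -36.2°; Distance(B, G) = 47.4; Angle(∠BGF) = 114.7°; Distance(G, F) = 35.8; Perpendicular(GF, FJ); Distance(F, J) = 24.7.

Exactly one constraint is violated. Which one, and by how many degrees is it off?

Perpendicular(GF, FJ) — off by 6.00°.

B = (0.00, 0.00) ✓; BG at -36.20° ✓; |BG| = 47.40 ✓; ∠BGF = 114.7° ✓; |GF| = 35.80 ✓; ∠(GF, FJ) = 96.00° ✗; |FJ| = 24.70 ✓.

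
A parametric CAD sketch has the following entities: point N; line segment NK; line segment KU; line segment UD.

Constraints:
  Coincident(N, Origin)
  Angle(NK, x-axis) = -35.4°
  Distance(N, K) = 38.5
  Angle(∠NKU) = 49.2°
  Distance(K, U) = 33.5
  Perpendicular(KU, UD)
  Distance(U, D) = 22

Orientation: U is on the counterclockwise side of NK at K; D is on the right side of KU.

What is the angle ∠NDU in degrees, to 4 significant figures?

9.265°

∠NKU = 49.2°, so KU runs at -35.4° + (180° − 49.2°) = 95.40° from the x-axis; with |KU| = 33.5, U = K + 33.5·(cos 95.40°, sin 95.40°) = (28.23, 11.05). The perpendicularity gives UD at right angles to KU; with |UD| = 22.0 on the right of KU, D = U + 22.0·(0.9956, 0.09411) = (50.13, 13.12). Then cos ∠NDU = DN·DU / (|DN||DU|), giving 9.265°.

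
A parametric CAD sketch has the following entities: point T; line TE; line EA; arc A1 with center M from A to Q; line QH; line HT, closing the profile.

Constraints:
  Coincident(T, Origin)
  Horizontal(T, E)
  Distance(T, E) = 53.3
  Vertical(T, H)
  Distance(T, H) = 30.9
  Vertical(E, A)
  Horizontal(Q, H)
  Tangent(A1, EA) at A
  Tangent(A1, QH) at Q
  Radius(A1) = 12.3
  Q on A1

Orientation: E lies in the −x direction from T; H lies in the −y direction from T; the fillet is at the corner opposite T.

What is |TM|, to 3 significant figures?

45.0

TH is vertical with |TH| = 30.9 and H on the −y side, so H = (0.00, -30.9). The virtual corner opposite T is at (-53.3, -30.9). The tangent condition forces MA to be normal to EA and A1 meets QH tangentially, so MQ is at right angles to QH, with radius 12.3, so the center M sits 12.3 in from both sides at M = (-41.0, -18.6). Then |TM| = |M − T| = 45.0.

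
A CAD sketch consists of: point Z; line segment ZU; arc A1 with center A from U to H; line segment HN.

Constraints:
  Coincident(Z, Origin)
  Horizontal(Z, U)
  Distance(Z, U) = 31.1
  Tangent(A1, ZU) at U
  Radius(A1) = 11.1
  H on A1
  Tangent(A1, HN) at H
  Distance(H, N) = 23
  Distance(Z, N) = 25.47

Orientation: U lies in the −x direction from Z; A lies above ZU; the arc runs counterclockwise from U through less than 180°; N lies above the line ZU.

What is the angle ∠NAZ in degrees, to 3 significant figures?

49.6°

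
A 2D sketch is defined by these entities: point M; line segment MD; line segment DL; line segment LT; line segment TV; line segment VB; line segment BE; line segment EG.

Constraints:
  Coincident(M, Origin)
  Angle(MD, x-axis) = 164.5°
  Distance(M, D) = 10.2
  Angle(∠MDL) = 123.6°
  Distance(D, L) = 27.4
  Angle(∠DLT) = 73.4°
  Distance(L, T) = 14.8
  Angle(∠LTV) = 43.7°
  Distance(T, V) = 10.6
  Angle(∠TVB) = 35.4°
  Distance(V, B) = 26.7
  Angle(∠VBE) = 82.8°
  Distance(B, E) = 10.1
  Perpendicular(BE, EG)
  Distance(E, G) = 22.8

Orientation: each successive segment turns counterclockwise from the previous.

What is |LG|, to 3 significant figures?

15.8

M is at the origin; MD runs at 164.5° with length 10.2, so D = (-9.83, 2.73). ∠MDL = 123.6° gives DL at -139° from the x-axis; with |DL| = 27.4, L = (-30.5, -15.2). ∠DLT = 73.4° gives LT at -32.5° from the x-axis; with |LT| = 14.8, T = (-18.1, -23.2). ∠LTV = 43.7° gives TV at 104° from the x-axis; with |TV| = 10.6, V = (-20.6, -12.9). ∠TVB = 35.4° gives VB at -112° from the x-axis; with |VB| = 26.7, B = (-30.4, -37.7). ∠VBE = 82.8° gives BE at -14.4° from the x-axis; with |BE| = 10.1, E = (-20.6, -40.2). BE ⟂ EG, so EG runs at 75.6°; with |EG| = 22.8, G = (-15.0, -18.1). Then |LG| = |G − L| = 15.8.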